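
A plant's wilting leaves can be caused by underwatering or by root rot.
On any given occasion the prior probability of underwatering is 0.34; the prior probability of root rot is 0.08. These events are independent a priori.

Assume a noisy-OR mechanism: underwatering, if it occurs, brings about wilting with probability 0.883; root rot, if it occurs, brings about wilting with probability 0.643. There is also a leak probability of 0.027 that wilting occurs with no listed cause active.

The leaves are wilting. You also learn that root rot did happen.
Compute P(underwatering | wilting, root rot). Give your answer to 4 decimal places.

Under noisy-OR, P(wilting | causes) = 1 − (1−0.027)·∏(1−qᵢ) over the active causes.
P(wilting | root rot) = 0.652639·0.66 + 0.959359·0.34 = 0.430742 + 0.326182 = 0.756924
The underwatering-present share is 0.959359·0.34 = 0.326182.
P(underwatering | wilting, root rot) = 0.326182 / 0.756924 ≈ 0.4309

P(underwatering | wilting, root rot) ≈ 0.4309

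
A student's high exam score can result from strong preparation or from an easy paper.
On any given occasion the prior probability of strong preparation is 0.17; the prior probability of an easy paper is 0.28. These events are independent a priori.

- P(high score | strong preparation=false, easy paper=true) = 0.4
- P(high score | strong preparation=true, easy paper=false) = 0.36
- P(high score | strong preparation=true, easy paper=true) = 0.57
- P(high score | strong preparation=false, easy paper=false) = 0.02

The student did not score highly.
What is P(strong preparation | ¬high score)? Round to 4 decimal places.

P(strong preparation | ¬high score) ≈ 0.1199

For the numerator, keep only strong preparation=true terms: 0.078336 + 0.020468 = 0.098804
Normalizer over all consistent configurations: 0.98×0.83×0.72 + 0.6×0.83×0.28 + 0.64×0.17×0.72 + 0.43×0.17×0.28 = 0.823892
Posterior = 0.098804 / 0.823892 ≈ 0.1199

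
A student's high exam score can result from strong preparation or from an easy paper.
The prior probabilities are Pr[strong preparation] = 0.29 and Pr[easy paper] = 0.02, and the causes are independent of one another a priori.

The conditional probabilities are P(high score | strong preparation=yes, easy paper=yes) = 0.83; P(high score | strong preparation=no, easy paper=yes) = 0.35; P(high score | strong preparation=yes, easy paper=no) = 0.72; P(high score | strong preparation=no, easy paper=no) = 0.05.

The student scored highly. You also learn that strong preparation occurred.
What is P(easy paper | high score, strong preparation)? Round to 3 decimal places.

P(easy paper | high score, strong preparation) ≈ 0.023

P(high score | strong preparation) = 0.72·0.98 + 0.83·0.02 = 0.705600 + 0.016600 = 0.722200
Of this, 0.016600 comes from 0.83·0.02 (the easy paper=true cases).
Hence the posterior is 0.016600/0.722200 ≈ 0.023.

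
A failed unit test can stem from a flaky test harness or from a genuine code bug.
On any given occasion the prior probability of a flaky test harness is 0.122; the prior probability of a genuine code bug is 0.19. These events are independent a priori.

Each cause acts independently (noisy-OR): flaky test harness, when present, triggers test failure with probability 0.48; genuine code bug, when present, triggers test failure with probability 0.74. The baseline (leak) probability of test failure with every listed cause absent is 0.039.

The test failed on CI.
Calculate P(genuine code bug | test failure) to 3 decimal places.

Under noisy-OR, P(test failure | causes) = 1 − (1−0.039)·∏(1−qᵢ) over the active causes.
Weight on genuine code bug=true, given the evidence: 0.125138 + 0.020168 = 0.145306
Denominator P(test failure): 0.039*0.878*0.81 + 0.75014*0.878*0.19 + 0.50028*0.122*0.81 + 0.870073*0.122*0.19 = 0.222480
Posterior = 0.145306 / 0.222480 ≈ 0.653

P(genuine code bug | test failure) ≈ 0.653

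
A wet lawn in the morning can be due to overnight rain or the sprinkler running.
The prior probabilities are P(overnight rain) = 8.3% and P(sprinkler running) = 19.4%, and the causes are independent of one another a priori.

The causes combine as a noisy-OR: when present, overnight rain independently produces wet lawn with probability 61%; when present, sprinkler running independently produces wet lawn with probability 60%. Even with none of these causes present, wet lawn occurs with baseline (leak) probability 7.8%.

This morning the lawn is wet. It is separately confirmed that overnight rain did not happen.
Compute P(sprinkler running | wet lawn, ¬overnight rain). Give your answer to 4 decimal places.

P(sprinkler running | wet lawn, ¬overnight rain) ≈ 0.6608

Under noisy-OR, P(wet lawn | causes) = 1 − (1−0.078)·∏(1−qᵢ) over the active causes.
For the numerator, keep only sprinkler running=true terms: 0.6312×0.194 = 0.122453
The normalizing constant is 0.078×0.806 + 0.6312×0.194 = 0.185321
Posterior = 0.122453 / 0.185321 ≈ 0.6608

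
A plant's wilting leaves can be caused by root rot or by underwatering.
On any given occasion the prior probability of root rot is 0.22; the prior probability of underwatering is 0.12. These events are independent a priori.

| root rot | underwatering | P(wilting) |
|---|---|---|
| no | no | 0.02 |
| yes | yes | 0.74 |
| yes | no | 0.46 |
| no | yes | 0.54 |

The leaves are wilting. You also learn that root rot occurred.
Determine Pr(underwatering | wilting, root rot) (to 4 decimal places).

Numerator (weight on configurations with underwatering): 0.74*0.12 = 0.088800
Normalizer over all consistent configurations: 0.46*0.88 + 0.74*0.12 = 0.493600
Posterior = 0.088800 / 0.493600 ≈ 0.1799

Pr(underwatering | wilting, root rot) ≈ 0.1799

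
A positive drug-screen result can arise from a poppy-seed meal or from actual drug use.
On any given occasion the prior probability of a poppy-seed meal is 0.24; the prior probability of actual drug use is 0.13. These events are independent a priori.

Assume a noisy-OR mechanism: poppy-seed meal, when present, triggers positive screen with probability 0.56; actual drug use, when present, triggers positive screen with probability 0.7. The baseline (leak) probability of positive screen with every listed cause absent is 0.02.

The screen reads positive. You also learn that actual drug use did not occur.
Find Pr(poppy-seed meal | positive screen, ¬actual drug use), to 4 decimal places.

Under noisy-OR, P(positive screen | causes) = 1 − (1−0.02)·∏(1−qᵢ) over the active causes.
P(positive screen | ¬actual drug use) = 0.02*0.76 + 0.5688*0.24 = 0.015200 + 0.136512 = 0.151712
The poppy-seed meal-present share is 0.5688*0.24 = 0.136512.
So P(poppy-seed meal | positive screen, ¬actual drug use) = 0.136512/0.151712 ≈ 0.8998.

Pr(poppy-seed meal | positive screen, ¬actual drug use) ≈ 0.8998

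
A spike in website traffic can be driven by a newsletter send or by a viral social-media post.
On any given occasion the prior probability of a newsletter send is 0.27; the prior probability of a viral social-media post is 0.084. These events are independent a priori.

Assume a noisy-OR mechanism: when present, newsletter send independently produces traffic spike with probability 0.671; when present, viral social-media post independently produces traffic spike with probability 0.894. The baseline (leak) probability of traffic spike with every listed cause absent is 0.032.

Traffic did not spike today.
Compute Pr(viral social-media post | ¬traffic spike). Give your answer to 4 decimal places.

Pr(viral social-media post | ¬traffic spike) ≈ 0.0096

Under noisy-OR, P(traffic spike | causes) = 1 − (1−0.032)·∏(1−qᵢ) over the active causes.
Sum P(¬traffic spike|·) weighted by the priors over the 4 (newsletter send, viral social-media post) configurations:
  P(¬traffic spike) = 0.968×0.73×0.916 + 0.102608×0.73×0.084 + 0.318472×0.27×0.916 + 0.033758×0.27×0.084
        = 0.647282 + 0.006292 + 0.078764 + 0.000766 = 0.733104
Configurations with viral social-media post contribute 0.007058, so
  P(viral social-media post | ¬traffic spike) = 0.007058 / 0.733104 ≈ 0.0096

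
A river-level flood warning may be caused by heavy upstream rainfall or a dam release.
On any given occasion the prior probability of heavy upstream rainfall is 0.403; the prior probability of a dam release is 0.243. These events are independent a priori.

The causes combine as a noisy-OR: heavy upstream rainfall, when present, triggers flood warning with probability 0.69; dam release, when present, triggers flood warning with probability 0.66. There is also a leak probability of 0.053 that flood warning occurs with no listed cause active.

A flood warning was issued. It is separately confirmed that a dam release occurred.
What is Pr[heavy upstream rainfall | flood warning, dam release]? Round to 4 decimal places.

Under noisy-OR, P(flood warning | causes) = 1 − (1−0.053)·∏(1−qᵢ) over the active causes.
Numerator (weight on configurations with heavy upstream rainfall): 0.900186×0.403 = 0.362775
The normalizing constant is 0.67802×0.597 + 0.900186×0.403 = 0.767553
P(heavy upstream rainfall | flood warning, dam release) = 0.362775/0.767553 ≈ 0.4726

Pr[heavy upstream rainfall | flood warning, dam release] ≈ 0.4726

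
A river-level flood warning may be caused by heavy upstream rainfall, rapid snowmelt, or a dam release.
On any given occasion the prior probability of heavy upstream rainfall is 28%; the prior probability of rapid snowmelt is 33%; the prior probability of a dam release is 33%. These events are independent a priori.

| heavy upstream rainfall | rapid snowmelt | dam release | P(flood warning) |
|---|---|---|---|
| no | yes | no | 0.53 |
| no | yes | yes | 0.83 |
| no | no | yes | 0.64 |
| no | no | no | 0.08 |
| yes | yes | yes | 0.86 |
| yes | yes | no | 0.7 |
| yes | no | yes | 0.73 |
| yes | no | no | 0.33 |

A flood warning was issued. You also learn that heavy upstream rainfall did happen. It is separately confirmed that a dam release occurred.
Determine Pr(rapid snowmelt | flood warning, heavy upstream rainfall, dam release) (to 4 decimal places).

Pr(rapid snowmelt | flood warning, heavy upstream rainfall, dam release) ≈ 0.3672

By total probability over both values of rapid snowmelt:
  P(flood warning | heavy upstream rainfall, dam release) = 0.73*0.67 + 0.86*0.33
        = 0.489100 + 0.283800 = 0.772900
The terms with rapid snowmelt present sum to 0.283800, so
  P(rapid snowmelt | flood warning, heavy upstream rainfall, dam release) = 0.283800 / 0.772900 ≈ 0.3672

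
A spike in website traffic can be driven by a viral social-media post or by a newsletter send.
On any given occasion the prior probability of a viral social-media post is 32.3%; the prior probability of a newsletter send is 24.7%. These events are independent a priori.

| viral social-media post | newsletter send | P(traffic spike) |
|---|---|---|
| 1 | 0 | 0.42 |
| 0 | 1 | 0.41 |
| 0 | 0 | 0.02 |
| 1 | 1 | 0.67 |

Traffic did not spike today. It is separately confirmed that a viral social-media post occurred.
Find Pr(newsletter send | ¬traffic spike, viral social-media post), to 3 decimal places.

Pr(newsletter send | ¬traffic spike, viral social-media post) ≈ 0.157

For the numerator, keep only newsletter send=true terms: 0.33×0.247 = 0.081510
Denominator P(¬traffic spike | viral social-media post): 0.58×0.753 + 0.33×0.247 = 0.518250
Posterior = 0.081510 / 0.518250 ≈ 0.157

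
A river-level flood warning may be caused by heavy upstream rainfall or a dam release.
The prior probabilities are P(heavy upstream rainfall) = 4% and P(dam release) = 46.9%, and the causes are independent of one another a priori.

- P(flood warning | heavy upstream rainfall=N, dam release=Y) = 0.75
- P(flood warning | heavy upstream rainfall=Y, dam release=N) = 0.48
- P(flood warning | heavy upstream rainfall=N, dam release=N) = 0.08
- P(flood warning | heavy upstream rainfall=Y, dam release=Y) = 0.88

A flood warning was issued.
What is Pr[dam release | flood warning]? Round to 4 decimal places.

Pr[dam release | flood warning] ≈ 0.8742

Numerator (weight on configurations with dam release): 0.337680 + 0.016509 = 0.354189
The normalizing constant is 0.08·0.96·0.531 + 0.75·0.96·0.469 + 0.48·0.04·0.531 + 0.88·0.04·0.469 = 0.405165
Posterior = 0.354189 / 0.405165 ≈ 0.8742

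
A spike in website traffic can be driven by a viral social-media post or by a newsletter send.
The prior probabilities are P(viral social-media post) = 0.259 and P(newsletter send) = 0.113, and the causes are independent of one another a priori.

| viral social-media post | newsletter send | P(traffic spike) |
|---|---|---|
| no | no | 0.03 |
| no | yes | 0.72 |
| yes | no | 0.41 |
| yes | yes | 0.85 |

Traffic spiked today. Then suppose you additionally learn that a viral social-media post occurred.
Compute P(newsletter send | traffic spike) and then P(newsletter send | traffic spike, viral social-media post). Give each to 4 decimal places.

P(newsletter send | traffic spike) ≈ 0.4278; P(newsletter send | traffic spike, viral social-media post) ≈ 0.2089

Numerator (weight on configurations with newsletter send): 0.060288 + 0.024877 = 0.085165
The normalizing constant is 0.03×0.741×0.887 + 0.72×0.741×0.113 + 0.41×0.259×0.887 + 0.85×0.259×0.113 = 0.199074
Posterior = 0.085165 / 0.199074 ≈ 0.4278

Now also conditioning on viral social-media post=true:
Numerator (weight on configurations with newsletter send): 0.85×0.113 = 0.096050
The normalizing constant is 0.41×0.887 + 0.85×0.113 = 0.459720
P(newsletter send | traffic spike, viral social-media post) = 0.096050/0.459720 ≈ 0.2089
This is intercausal reasoning (explaining away): once viral social-media post accounts for the traffic spike, newsletter send becomes less likely.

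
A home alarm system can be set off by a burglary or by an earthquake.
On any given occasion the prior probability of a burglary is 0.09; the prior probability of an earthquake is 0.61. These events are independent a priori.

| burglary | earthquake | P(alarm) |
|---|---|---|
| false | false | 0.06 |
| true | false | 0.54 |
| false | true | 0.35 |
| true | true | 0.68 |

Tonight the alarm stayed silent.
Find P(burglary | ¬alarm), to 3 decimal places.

By total probability over the 4 (burglary, earthquake) configurations:
  P(¬alarm) = 0.94*0.91*0.39 + 0.65*0.91*0.61 + 0.46*0.09*0.39 + 0.32*0.09*0.61
        = 0.333606 + 0.360815 + 0.016146 + 0.017568 = 0.728135
The terms with burglary present sum to 0.033714, so
  P(burglary | ¬alarm) = 0.033714 / 0.728135 ≈ 0.046

P(burglary | ¬alarm) ≈ 0.046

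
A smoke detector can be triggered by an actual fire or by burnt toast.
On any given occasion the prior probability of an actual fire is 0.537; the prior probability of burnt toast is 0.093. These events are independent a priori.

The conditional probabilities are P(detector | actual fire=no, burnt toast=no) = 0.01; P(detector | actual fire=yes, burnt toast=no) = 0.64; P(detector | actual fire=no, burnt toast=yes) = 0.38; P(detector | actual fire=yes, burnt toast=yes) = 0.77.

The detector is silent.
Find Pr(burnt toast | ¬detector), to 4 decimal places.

P(¬detector) = 0.99*0.463*0.907 + 0.62*0.463*0.093 + 0.36*0.537*0.907 + 0.23*0.537*0.093 = 0.415742 + 0.026697 + 0.175341 + 0.011486 = 0.629266
Restricting to configurations with burnt toast present: 0.026697 + 0.011486 = 0.038183.
P(burnt toast | ¬detector) = 0.038183 / 0.629266 ≈ 0.0607

Pr(burnt toast | ¬detector) ≈ 0.0607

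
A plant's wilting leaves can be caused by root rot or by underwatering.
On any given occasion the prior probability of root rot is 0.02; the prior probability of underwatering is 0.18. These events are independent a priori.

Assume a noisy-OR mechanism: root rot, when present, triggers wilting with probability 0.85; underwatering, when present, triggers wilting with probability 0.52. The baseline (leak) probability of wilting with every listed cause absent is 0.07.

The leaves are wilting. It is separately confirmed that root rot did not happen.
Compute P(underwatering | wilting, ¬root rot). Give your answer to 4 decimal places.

P(underwatering | wilting, ¬root rot) ≈ 0.6345

Under noisy-OR, P(wilting | causes) = 1 − (1−0.07)·∏(1−qᵢ) over the active causes.
For the numerator, keep only underwatering=true terms: 0.5536·0.18 = 0.099648
The normalizing constant is 0.07·0.82 + 0.5536·0.18 = 0.157048
P(underwatering | wilting, ¬root rot) = 0.099648/0.157048 ≈ 0.6345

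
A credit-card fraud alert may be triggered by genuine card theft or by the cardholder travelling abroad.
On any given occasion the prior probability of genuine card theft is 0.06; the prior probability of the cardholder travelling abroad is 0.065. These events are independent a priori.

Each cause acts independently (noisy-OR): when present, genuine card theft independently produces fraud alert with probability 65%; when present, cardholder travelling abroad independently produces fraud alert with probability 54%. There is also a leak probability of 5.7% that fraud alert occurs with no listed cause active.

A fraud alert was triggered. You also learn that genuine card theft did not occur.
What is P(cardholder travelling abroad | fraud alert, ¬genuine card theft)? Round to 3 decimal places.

Under noisy-OR, P(fraud alert | causes) = 1 − (1−0.057)·∏(1−qᵢ) over the active causes.
Numerator (weight on configurations with cardholder travelling abroad): 0.56622×0.065 = 0.036804
Denominator P(fraud alert | ¬genuine card theft): 0.057×0.935 + 0.56622×0.065 = 0.090099
P(cardholder travelling abroad | fraud alert, ¬genuine card theft) = 0.036804/0.090099 ≈ 0.408

P(cardholder travelling abroad | fraud alert, ¬genuine card theft) ≈ 0.408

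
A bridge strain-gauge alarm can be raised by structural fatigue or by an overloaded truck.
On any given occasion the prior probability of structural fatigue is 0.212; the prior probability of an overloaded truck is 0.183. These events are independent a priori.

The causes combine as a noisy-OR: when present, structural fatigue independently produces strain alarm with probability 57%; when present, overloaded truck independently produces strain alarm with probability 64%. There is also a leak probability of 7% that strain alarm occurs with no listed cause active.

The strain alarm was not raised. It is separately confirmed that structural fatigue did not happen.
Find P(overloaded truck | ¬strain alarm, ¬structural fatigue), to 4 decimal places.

Under noisy-OR, P(strain alarm | causes) = 1 − (1−0.07)·∏(1−qᵢ) over the active causes.
P(¬strain alarm | ¬structural fatigue) = 0.93·0.817 + 0.3348·0.183 = 0.759810 + 0.061268 = 0.821078
Restricting to configurations with overloaded truck present: 0.3348·0.183 = 0.061268.
So P(overloaded truck | ¬strain alarm, ¬structural fatigue) = 0.061268/0.821078 ≈ 0.0746.

P(overloaded truck | ¬strain alarm, ¬structural fatigue) ≈ 0.0746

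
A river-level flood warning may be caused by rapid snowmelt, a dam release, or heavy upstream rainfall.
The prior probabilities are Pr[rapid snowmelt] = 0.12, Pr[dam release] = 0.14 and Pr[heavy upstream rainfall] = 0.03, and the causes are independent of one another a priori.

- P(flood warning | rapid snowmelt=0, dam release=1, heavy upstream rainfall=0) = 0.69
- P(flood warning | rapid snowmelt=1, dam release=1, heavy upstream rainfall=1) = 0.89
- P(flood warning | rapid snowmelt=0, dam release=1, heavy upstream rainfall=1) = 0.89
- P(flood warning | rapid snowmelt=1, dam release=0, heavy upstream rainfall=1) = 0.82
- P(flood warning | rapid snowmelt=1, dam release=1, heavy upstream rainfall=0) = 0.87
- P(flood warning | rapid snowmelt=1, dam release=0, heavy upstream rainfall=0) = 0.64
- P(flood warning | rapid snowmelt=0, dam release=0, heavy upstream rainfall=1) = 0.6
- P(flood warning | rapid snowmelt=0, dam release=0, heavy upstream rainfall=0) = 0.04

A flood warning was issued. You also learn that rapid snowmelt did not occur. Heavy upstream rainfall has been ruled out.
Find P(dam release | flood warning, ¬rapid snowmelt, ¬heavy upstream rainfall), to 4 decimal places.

P(flood warning | ¬rapid snowmelt, ¬heavy upstream rainfall) = 0.04*0.86 + 0.69*0.14 = 0.034400 + 0.096600 = 0.131000
The dam release-present share is 0.69*0.14 = 0.096600.
So P(dam release | flood warning, ¬rapid snowmelt, ¬heavy upstream rainfall) = 0.096600/0.131000 ≈ 0.7374.

P(dam release | flood warning, ¬rapid snowmelt, ¬heavy upstream rainfall) ≈ 0.7374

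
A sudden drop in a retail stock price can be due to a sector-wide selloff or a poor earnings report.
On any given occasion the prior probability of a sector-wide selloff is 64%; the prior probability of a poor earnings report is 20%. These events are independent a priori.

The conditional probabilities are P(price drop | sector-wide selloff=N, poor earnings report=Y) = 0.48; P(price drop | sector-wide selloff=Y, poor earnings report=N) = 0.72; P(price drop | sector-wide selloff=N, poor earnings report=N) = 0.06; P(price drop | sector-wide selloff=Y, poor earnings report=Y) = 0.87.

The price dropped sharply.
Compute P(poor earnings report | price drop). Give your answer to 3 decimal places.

For the numerator, keep only poor earnings report=true terms: 0.034560 + 0.111360 = 0.145920
Denominator P(price drop): 0.06·0.36·0.8 + 0.48·0.36·0.2 + 0.72·0.64·0.8 + 0.87·0.64·0.2 = 0.531840
P(poor earnings report | price drop) = 0.145920/0.531840 ≈ 0.274

P(poor earnings report | price drop) ≈ 0.274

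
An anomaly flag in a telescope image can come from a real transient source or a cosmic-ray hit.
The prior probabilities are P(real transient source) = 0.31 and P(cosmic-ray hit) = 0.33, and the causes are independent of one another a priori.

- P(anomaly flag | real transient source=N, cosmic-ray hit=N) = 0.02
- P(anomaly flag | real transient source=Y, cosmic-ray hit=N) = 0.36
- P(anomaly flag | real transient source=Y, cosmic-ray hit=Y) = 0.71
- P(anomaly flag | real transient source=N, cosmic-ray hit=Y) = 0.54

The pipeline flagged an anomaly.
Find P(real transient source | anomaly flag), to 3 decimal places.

P(anomaly flag) = 0.02×0.69×0.67 + 0.54×0.69×0.33 + 0.36×0.31×0.67 + 0.71×0.31×0.33 = 0.009246 + 0.122958 + 0.074772 + 0.072633 = 0.279609
The real transient source-present share is 0.074772 + 0.072633 = 0.147405.
P(real transient source | anomaly flag) = 0.147405 / 0.279609 ≈ 0.527

P(real transient source | anomaly flag) ≈ 0.527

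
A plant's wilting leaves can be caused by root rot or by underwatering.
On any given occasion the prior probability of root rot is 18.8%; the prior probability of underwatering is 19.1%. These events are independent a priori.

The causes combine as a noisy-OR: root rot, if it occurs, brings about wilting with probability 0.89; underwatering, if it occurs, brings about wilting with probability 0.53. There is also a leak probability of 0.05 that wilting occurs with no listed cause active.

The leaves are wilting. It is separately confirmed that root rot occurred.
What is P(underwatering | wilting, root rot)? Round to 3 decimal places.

Under noisy-OR, P(wilting | causes) = 1 − (1−0.05)·∏(1−qᵢ) over the active causes.
Sum P(wilting|·) weighted by the priors over both values of underwatering:
  P(wilting | root rot) = 0.8955×0.809 + 0.950885×0.191
        = 0.724460 + 0.181619 = 0.906079
Configurations with underwatering contribute 0.181619, so
  P(underwatering | wilting, root rot) = 0.181619 / 0.906079 ≈ 0.200

P(underwatering | wilting, root rot) ≈ 0.200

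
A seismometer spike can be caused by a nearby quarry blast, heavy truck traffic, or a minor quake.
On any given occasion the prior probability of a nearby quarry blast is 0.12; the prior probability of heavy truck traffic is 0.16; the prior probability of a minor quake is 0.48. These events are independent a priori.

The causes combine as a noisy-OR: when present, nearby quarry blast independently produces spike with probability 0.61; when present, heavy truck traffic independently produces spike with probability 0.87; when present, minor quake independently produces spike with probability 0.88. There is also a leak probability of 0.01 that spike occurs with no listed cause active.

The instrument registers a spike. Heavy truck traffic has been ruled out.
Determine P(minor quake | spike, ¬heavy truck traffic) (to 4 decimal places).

P(minor quake | spike, ¬heavy truck traffic) ≈ 0.9088

Under noisy-OR, P(spike | causes) = 1 − (1−0.01)·∏(1−qᵢ) over the active causes.
P(spike | ¬heavy truck traffic) = 0.01·0.88·0.52 + 0.8812·0.88·0.48 + 0.6139·0.12·0.52 + 0.953668·0.12·0.48 = 0.004576 + 0.372219 + 0.038307 + 0.054931 = 0.470033
Restricting to configurations with minor quake present: 0.372219 + 0.054931 = 0.427150.
Hence the posterior is 0.427150/0.470033 ≈ 0.9088.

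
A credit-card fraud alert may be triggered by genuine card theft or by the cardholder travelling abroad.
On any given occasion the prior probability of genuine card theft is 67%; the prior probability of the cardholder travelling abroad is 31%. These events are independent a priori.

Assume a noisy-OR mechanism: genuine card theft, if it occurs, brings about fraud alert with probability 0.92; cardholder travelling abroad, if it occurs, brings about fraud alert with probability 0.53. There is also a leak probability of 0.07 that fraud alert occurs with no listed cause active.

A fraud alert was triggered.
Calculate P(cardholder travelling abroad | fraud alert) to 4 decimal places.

P(cardholder travelling abroad | fraud alert) ≈ 0.3676

Under noisy-OR, P(fraud alert | causes) = 1 − (1−0.07)·∏(1−qᵢ) over the active causes.
Weight on cardholder travelling abroad=true, given the evidence: 0.057585 + 0.200437 = 0.258022
The normalizing constant is 0.07×0.33×0.69 + 0.5629×0.33×0.31 + 0.9256×0.67×0.69 + 0.965032×0.67×0.31 = 0.701866
Posterior = 0.258022 / 0.701866 ≈ 0.3676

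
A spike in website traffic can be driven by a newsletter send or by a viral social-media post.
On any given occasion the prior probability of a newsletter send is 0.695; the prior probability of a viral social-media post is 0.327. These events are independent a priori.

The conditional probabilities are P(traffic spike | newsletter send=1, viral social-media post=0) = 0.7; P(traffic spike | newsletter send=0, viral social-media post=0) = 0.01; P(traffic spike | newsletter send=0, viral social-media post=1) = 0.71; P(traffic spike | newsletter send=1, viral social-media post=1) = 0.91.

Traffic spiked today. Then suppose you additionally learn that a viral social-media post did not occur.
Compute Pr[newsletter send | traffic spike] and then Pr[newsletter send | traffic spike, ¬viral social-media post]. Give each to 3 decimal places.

Pr[newsletter send | traffic spike] ≈ 0.880; Pr[newsletter send | traffic spike, ¬viral social-media post] ≈ 0.994

Numerator (weight on configurations with newsletter send): 0.327414 + 0.206811 = 0.534225
Denominator P(traffic spike): 0.01*0.305*0.673 + 0.71*0.305*0.327 + 0.7*0.695*0.673 + 0.91*0.695*0.327 = 0.607090
P(newsletter send | traffic spike) = 0.534225/0.607090 ≈ 0.880

Now condition on the additional information:
Sum P(traffic spike|·) weighted by the priors over both values of newsletter send:
  P(traffic spike | ¬viral social-media post) = 0.01*0.305 + 0.7*0.695
        = 0.003050 + 0.486500 = 0.489550
The terms with newsletter send present sum to 0.486500, so
  P(newsletter send | traffic spike, ¬viral social-media post) = 0.486500 / 0.489550 ≈ 0.994
Ruling out viral social-media post raises the posterior on newsletter send — the flip side of explaining away.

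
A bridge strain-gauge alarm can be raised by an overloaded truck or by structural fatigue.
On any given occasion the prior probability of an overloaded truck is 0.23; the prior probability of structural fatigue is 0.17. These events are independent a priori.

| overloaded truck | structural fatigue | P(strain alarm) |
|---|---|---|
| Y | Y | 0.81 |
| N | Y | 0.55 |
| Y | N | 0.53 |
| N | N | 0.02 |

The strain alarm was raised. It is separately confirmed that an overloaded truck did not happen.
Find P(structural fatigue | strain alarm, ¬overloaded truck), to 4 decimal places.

P(structural fatigue | strain alarm, ¬overloaded truck) ≈ 0.8492

Weight on structural fatigue=true, given the evidence: 0.55·0.17 = 0.093500
The normalizing constant is 0.02·0.83 + 0.55·0.17 = 0.110100
P(structural fatigue | strain alarm, ¬overloaded truck) = 0.093500/0.110100 ≈ 0.8492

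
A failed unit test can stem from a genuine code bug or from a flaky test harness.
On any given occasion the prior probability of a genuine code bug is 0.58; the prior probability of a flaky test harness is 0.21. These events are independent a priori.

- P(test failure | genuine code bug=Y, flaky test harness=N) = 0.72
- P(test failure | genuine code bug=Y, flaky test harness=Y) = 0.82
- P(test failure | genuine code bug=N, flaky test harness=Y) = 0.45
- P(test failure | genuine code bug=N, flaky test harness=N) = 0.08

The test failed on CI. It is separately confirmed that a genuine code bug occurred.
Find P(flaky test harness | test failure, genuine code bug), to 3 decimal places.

P(test failure | genuine code bug) = 0.72·0.79 + 0.82·0.21 = 0.568800 + 0.172200 = 0.741000
Restricting to configurations with flaky test harness present: 0.82·0.21 = 0.172200.
P(flaky test harness | test failure, genuine code bug) = 0.172200 / 0.741000 ≈ 0.232

P(flaky test harness | test failure, genuine code bug) ≈ 0.232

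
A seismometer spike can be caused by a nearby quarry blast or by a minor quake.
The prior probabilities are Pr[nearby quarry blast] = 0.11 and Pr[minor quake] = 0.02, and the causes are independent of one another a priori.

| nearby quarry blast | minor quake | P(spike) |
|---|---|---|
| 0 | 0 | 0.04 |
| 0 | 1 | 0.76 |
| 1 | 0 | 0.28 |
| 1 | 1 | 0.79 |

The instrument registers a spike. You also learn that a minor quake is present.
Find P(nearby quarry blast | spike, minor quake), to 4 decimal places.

P(nearby quarry blast | spike, minor quake) ≈ 0.1138

P(spike | minor quake) = 0.76·0.89 + 0.79·0.11 = 0.676400 + 0.086900 = 0.763300
The nearby quarry blast-present share is 0.79·0.11 = 0.086900.
So P(nearby quarry blast | spike, minor quake) = 0.086900/0.763300 ≈ 0.1138.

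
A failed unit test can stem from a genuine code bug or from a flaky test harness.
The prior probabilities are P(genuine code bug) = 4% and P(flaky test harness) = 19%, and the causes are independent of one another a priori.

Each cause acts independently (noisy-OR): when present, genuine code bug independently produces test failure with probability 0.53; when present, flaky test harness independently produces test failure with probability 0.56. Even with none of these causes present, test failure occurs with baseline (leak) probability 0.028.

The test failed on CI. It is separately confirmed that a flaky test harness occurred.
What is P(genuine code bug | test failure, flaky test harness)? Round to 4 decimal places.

Under noisy-OR, P(test failure | causes) = 1 − (1−0.028)·∏(1−qᵢ) over the active causes.
By total probability over both values of genuine code bug:
  P(test failure | flaky test harness) = 0.57232·0.96 + 0.79899·0.04
        = 0.549427 + 0.031960 = 0.581387
The terms with genuine code bug present sum to 0.031960, so
  P(genuine code bug | test failure, flaky test harness) = 0.031960 / 0.581387 ≈ 0.0550

P(genuine code bug | test failure, flaky test harness) ≈ 0.0550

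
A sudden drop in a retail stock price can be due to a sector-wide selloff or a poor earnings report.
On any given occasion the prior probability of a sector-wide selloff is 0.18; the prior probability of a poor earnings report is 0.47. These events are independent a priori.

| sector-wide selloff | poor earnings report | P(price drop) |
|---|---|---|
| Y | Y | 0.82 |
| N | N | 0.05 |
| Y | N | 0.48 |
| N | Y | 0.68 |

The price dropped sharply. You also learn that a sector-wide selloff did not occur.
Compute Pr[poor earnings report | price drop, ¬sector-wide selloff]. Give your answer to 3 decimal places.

Pr[poor earnings report | price drop, ¬sector-wide selloff] ≈ 0.923

P(price drop | ¬sector-wide selloff) = 0.05×0.53 + 0.68×0.47 = 0.026500 + 0.319600 = 0.346100
Restricting to configurations with poor earnings report present: 0.68×0.47 = 0.319600.
Hence the posterior is 0.319600/0.346100 ≈ 0.923.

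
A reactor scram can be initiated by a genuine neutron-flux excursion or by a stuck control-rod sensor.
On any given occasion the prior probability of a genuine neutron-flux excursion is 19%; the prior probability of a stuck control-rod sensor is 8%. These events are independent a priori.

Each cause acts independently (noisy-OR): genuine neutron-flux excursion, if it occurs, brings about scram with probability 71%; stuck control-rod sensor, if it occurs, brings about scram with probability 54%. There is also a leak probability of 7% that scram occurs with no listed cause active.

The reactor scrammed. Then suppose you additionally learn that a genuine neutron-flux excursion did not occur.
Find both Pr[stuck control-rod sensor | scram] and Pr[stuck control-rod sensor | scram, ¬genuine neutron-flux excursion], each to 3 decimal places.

Under noisy-OR, P(scram | causes) = 1 − (1−0.07)·∏(1−qᵢ) over the active causes.
For the numerator, keep only stuck control-rod sensor=true terms: 0.037079 + 0.013314 = 0.050393
Denominator P(scram): 0.07·0.81·0.92 + 0.5722·0.81·0.08 + 0.7303·0.19·0.92 + 0.875938·0.19·0.08 = 0.230213
P(stuck control-rod sensor | scram) = 0.050393/0.230213 ≈ 0.219

Now condition on the additional information:
For the numerator, keep only stuck control-rod sensor=true terms: 0.5722·0.08 = 0.045776
The normalizing constant is 0.07·0.92 + 0.5722·0.08 = 0.110176
Posterior = 0.045776 / 0.110176 ≈ 0.415
With genuine neutron-flux excursion excluded, stuck control-rod sensor must carry more of the explanatory weight for the scram.

Pr[stuck control-rod sensor | scram] ≈ 0.219; Pr[stuck control-rod sensor | scram, ¬genuine neutron-flux excursion] ≈ 0.415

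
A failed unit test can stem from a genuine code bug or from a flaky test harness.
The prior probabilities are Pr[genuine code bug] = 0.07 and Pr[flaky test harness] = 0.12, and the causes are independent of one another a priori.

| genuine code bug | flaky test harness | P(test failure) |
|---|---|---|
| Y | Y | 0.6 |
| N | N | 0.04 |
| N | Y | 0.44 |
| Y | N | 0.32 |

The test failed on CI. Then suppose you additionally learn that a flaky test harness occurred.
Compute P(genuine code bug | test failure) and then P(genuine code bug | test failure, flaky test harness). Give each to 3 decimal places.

P(genuine code bug | test failure) ≈ 0.232; P(genuine code bug | test failure, flaky test harness) ≈ 0.093

P(test failure) = 0.04*0.93*0.88 + 0.44*0.93*0.12 + 0.32*0.07*0.88 + 0.6*0.07*0.12 = 0.032736 + 0.049104 + 0.019712 + 0.005040 = 0.106592
Of this, 0.024752 comes from 0.019712 + 0.005040 (the genuine code bug=true cases).
Hence the posterior is 0.024752/0.106592 ≈ 0.232.

Now condition on the additional information:
By total probability over both values of genuine code bug:
  P(test failure | flaky test harness) = 0.44×0.93 + 0.6×0.07
        = 0.409200 + 0.042000 = 0.451200
The terms with genuine code bug present sum to 0.042000, so
  P(genuine code bug | test failure, flaky test harness) = 0.042000 / 0.451200 ≈ 0.093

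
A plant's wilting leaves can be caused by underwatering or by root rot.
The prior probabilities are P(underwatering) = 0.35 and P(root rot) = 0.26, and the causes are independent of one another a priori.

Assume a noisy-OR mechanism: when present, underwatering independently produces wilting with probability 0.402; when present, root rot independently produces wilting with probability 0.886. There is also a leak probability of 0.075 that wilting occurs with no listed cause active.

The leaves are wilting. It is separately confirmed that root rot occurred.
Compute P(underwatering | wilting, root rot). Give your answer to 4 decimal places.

P(underwatering | wilting, root rot) ≈ 0.3606

Under noisy-OR, P(wilting | causes) = 1 − (1−0.075)·∏(1−qᵢ) over the active causes.
Numerator (weight on configurations with underwatering): 0.936941·0.35 = 0.327929
Normalizer over all consistent configurations: 0.89455·0.65 + 0.936941·0.35 = 0.909386
P(underwatering | wilting, root rot) = 0.327929/0.909386 ≈ 0.3606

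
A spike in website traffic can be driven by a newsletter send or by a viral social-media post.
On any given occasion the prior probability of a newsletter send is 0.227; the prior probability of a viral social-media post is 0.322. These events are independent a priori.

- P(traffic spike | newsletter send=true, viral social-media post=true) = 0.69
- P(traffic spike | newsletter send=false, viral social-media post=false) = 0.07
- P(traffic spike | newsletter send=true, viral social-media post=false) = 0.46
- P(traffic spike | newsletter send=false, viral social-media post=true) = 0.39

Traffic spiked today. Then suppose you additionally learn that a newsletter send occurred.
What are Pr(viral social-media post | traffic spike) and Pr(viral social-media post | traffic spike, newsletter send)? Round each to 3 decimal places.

Enumerate the 4 (newsletter send, viral social-media post) configurations and weight by the priors:
  P(traffic spike) = 0.07*0.773*0.678 + 0.39*0.773*0.322 + 0.46*0.227*0.678 + 0.69*0.227*0.322
        = 0.036687 + 0.097073 + 0.070797 + 0.050435 = 0.254992
Configurations with viral social-media post contribute 0.147508, so
  P(viral social-media post | traffic spike) = 0.147508 / 0.254992 ≈ 0.578

Now also conditioning on newsletter send=true:
Weight on viral social-media post=true, given the evidence: 0.69*0.322 = 0.222180
Denominator P(traffic spike | newsletter send): 0.46*0.678 + 0.69*0.322 = 0.534060
P(viral social-media post | traffic spike, newsletter send) = 0.222180/0.534060 ≈ 0.416

Pr(viral social-media post | traffic spike) ≈ 0.578; Pr(viral social-media post | traffic spike, newsletter send) ≈ 0.416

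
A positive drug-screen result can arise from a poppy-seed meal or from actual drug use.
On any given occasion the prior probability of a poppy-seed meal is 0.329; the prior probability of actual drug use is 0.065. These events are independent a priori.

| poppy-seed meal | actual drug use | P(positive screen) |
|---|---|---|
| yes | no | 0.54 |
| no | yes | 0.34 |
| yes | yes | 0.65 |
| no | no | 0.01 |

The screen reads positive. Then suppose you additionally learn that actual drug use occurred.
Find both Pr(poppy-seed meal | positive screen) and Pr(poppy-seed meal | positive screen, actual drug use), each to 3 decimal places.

Pr(poppy-seed meal | positive screen) ≈ 0.895; Pr(poppy-seed meal | positive screen, actual drug use) ≈ 0.484

P(positive screen) = 0.01*0.671*0.935 + 0.34*0.671*0.065 + 0.54*0.329*0.935 + 0.65*0.329*0.065 = 0.006274 + 0.014829 + 0.166112 + 0.013900 = 0.201115
Of this, 0.180012 comes from 0.166112 + 0.013900 (the poppy-seed meal=true cases).
P(poppy-seed meal | positive screen) = 0.180012 / 0.201115 ≈ 0.895

Now condition on the additional information:
Enumerate both values of poppy-seed meal and weight by the priors:
  P(positive screen | actual drug use) = 0.34*0.671 + 0.65*0.329
        = 0.228140 + 0.213850 = 0.441990
Keeping only the poppy-seed meal-present terms gives 0.213850, so
  P(poppy-seed meal | positive screen, actual drug use) = 0.213850 / 0.441990 ≈ 0.484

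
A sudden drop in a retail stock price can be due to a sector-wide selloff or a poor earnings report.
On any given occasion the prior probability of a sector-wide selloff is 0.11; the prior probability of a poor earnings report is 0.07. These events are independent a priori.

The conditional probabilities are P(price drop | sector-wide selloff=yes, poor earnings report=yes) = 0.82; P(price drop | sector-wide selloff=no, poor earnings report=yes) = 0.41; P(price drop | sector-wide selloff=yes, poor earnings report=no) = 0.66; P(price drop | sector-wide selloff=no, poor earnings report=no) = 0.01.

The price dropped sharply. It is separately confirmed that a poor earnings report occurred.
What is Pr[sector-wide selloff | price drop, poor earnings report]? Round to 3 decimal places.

Pr[sector-wide selloff | price drop, poor earnings report] ≈ 0.198

Sum P(price drop|·) weighted by the priors over both values of sector-wide selloff:
  P(price drop | poor earnings report) = 0.41×0.89 + 0.82×0.11
        = 0.364900 + 0.090200 = 0.455100
Configurations with sector-wide selloff contribute 0.090200, so
  P(sector-wide selloff | price drop, poor earnings report) = 0.090200 / 0.455100 ≈ 0.198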